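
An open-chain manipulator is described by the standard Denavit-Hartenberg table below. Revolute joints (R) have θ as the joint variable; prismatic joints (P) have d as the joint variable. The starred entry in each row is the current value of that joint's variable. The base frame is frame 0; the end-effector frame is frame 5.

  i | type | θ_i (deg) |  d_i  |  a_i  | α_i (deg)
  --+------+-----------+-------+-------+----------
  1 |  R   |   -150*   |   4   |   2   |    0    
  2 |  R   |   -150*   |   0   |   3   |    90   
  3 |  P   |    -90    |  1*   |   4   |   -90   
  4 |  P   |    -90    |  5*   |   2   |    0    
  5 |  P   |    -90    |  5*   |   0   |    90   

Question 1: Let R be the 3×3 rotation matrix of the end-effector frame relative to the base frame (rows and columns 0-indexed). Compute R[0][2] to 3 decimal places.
-0.866

End-effector z-axis (col 2 of R) = (-0.8660,0.5000,0.0000)
R[0][2] = -0.8660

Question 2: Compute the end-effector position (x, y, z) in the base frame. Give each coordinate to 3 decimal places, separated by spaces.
after link 1: o_1 = (-1.7321, -1.0000, 4.0000)
after link 2: o_2 = (-0.2321, 1.5981, 4.0000)
after link 3: o_3 = (0.6340, 1.0981, 0.0000)
after link 4: o_4 = (4.8660, 4.4282, 0.0000)
after link 5: o_5 = (7.3660, 8.7583, 0.0000)

7.366 8.758 0.000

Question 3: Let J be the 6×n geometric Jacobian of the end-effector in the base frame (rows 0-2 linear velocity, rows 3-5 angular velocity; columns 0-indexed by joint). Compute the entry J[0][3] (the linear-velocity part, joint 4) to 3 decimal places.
0.500

prismatic axis z_3 = (0.5000,0.8660,0.0000)
J_v[:, 3] = z_3; J_ω[:, 3] = (0,0,0)
entry J[0][3] = 0.5000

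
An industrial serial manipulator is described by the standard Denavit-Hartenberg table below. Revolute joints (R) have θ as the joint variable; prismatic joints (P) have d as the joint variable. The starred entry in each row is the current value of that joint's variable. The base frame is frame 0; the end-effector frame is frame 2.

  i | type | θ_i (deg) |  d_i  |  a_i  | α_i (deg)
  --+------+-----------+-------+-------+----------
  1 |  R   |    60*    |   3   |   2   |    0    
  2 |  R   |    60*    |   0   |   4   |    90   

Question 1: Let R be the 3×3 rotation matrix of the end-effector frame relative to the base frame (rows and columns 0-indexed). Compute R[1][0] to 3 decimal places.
0.866

End-effector x-axis (col 0 of R) = (-0.5000,0.8660,0.0000)
R[1][0] = 0.8660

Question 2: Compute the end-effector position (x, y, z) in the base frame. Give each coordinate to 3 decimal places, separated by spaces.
-1.000 5.196 3.000

after link 1: o_1 = (1.0000, 1.7321, 3.0000)
after link 2: o_2 = (-1.0000, 5.1962, 3.0000)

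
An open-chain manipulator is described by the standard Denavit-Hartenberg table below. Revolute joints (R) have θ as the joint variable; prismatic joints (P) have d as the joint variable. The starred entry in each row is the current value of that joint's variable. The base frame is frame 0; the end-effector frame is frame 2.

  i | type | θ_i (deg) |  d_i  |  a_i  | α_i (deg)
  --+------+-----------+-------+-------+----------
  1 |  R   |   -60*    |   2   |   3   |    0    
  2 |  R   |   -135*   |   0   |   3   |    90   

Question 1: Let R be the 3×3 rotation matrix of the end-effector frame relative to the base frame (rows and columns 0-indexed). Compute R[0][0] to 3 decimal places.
-0.966

End-effector x-axis (col 0 of R) = (-0.9659,0.2588,0.0000)
R[0][0] = -0.9659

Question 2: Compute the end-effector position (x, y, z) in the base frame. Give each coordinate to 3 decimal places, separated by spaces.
-1.398 -1.822 2.000

after link 1: o_1 = (1.5000, -2.5981, 2.0000)
after link 2: o_2 = (-1.3978, -1.8216, 2.0000)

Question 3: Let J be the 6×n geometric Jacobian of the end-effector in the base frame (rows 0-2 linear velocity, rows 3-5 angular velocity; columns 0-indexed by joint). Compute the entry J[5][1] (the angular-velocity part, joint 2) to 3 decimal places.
axis z_1 = (0.0000,0.0000,1.0000); lever o_n−o_1 = (-2.8978,0.7765,0.0000)
cross product → J_v[:, 1] = (-0.7765,-2.8978,0.0000)
J_ω[:, 1] = z_1
entry J[5][1] = 1.0000

1.000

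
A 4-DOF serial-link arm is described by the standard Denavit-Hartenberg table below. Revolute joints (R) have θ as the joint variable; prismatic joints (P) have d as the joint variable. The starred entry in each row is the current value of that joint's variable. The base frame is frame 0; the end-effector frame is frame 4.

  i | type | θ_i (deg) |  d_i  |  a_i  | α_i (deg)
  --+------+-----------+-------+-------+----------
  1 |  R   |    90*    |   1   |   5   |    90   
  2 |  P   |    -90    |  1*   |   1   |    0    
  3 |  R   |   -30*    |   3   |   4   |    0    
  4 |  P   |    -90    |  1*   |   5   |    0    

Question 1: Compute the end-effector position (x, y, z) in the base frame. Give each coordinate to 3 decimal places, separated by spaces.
5.000 -1.330 -0.964

after link 1: o_1 = (0.0000, 5.0000, 1.0000)
after link 2: o_2 = (1.0000, 5.0000, 0.0000)
after link 3: o_3 = (4.0000, 3.0000, -3.4641)
after link 4: o_4 = (5.0000, -1.3301, -0.9641)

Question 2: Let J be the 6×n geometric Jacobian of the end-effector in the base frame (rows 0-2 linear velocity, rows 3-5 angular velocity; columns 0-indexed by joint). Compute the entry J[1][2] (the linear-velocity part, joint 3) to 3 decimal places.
0.964

axis z_2 = (1.0000,-0.0000,0.0000); lever o_n−o_2 = (4.0000,-6.3301,-0.9641)
cross product → J_v[:, 2] = (0.0000,0.9641,-6.3301)
J_ω[:, 2] = z_2
entry J[1][2] = 0.9641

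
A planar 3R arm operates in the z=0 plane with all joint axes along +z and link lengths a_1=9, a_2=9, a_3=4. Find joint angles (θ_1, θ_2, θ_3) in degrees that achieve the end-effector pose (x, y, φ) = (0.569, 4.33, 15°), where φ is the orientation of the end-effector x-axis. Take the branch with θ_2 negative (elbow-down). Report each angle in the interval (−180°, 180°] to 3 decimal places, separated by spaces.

wrist centre = target − a_3·(cos φ, sin φ) = (-3.2947, 3.2947)
cos θ_2 = (21.7103−9²−9²)/(2·9·9) = -0.8660; θ_2 = -149.9955° (elbow-down)
β = atan2(3.2947,-3.2947) = 134.9998°; ψ = atan2(-4.5006,1.2061) = -74.9977°
θ_1 = β − ψ = 209.9976°
θ_3 = φ − θ_1 − θ_2 = -45.0021° (wrapped to (-180°,180°])

-150.002 -149.995 -45.002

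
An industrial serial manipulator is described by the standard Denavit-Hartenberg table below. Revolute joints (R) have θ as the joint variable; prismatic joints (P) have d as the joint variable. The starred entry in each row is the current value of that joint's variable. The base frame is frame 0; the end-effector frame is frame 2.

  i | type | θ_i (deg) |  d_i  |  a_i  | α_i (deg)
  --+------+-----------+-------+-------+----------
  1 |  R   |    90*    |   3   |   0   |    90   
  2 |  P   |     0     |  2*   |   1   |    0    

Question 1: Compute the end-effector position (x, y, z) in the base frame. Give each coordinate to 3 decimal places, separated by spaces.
after link 1: o_1 = (0.0000, 0.0000, 3.0000)
after link 2: o_2 = (2.0000, 1.0000, 3.0000)

2.000 1.000 3.000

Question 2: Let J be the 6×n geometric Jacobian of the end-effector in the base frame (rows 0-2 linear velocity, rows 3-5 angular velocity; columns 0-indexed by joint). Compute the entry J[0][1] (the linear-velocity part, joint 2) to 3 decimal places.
prismatic axis z_1 = (1.0000,-0.0000,0.0000)
J_v[:, 1] = z_1; J_ω[:, 1] = (0,0,0)
entry J[0][1] = 1.0000

1.000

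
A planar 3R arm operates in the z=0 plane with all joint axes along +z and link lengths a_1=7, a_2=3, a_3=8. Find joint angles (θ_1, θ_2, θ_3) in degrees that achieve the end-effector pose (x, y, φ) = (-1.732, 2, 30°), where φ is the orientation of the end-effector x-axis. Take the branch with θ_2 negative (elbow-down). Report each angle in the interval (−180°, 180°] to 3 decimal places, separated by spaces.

-150.000 -60.001 -119.999

wrist centre = target − a_3·(cos φ, sin φ) = (-8.6602, -2.0000)
cos θ_2 = (78.9991−7²−3²)/(2·7·3) = 0.5000; θ_2 = -60.0014° (elbow-down)
β = atan2(-2.0000,-8.6602) = -166.9960°; ψ = atan2(-2.5981,8.4999) = -16.9964°
θ_1 = β − ψ = -149.9996°
θ_3 = φ − θ_1 − θ_2 = -119.9990° (wrapped to (-180°,180°])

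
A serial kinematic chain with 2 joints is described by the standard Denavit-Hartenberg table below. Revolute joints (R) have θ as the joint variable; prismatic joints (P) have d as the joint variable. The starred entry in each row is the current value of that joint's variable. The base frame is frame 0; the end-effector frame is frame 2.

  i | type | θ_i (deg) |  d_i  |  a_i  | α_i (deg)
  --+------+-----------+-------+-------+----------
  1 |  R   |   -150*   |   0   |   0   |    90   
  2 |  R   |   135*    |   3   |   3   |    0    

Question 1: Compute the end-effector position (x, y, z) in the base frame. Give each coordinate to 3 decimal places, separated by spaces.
after link 1: o_1 = (0.0000, 0.0000, 0.0000)
after link 2: o_2 = (0.3371, 3.6587, 2.1213)

0.337 3.659 2.121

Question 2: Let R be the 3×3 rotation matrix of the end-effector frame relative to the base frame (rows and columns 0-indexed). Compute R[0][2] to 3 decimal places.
End-effector z-axis (col 2 of R) = (-0.5000,0.8660,0.0000)
R[0][2] = -0.5000

-0.500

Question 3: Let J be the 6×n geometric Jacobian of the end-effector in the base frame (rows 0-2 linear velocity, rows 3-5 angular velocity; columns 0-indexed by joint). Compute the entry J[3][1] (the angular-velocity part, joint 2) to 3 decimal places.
axis z_1 = (-0.5000,0.8660,0.0000); lever o_n−o_1 = (0.3371,3.6587,2.1213)
cross product → J_v[:, 1] = (1.8371,1.0607,-2.1213)
J_ω[:, 1] = z_1
entry J[3][1] = -0.5000

-0.500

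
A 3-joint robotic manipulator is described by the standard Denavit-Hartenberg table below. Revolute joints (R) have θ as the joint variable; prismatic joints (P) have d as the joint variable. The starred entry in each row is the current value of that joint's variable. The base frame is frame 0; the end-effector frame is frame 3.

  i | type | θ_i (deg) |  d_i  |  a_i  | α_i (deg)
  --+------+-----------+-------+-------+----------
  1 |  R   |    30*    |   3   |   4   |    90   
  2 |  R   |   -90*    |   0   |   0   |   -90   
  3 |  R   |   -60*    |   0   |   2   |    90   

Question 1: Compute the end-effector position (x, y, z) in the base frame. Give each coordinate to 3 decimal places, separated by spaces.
4.330 0.500 2.000

after link 1: o_1 = (3.4641, 2.0000, 3.0000)
after link 2: o_2 = (3.4641, 2.0000, 3.0000)
after link 3: o_3 = (4.3301, 0.5000, 2.0000)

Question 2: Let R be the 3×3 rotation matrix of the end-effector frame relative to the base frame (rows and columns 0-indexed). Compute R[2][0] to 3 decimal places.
End-effector x-axis (col 0 of R) = (0.4330,-0.7500,-0.5000)
R[2][0] = -0.5000

-0.500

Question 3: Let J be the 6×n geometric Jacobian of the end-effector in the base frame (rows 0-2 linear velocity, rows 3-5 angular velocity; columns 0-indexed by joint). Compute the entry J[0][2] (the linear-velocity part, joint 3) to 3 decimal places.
-0.500

axis z_2 = (0.8660,0.5000,0.0000); lever o_n−o_2 = (0.8660,-1.5000,-1.0000)
cross product → J_v[:, 2] = (-0.5000,0.8660,-1.7321)
J_ω[:, 2] = z_2
entry J[0][2] = -0.5000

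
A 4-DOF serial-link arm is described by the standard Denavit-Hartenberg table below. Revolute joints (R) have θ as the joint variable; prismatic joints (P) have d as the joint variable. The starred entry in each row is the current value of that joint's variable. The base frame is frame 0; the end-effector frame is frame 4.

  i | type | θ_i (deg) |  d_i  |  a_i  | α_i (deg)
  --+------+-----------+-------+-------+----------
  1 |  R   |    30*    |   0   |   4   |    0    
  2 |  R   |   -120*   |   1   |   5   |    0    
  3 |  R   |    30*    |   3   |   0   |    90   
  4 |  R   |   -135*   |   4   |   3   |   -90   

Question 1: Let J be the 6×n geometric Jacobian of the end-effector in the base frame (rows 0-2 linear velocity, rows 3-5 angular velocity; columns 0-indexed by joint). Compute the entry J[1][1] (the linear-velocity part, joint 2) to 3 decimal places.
-4.525

axis z_1 = (0.0000,0.0000,1.0000); lever o_n−o_1 = (-4.5248,-5.1629,1.8787)
cross product → J_v[:, 1] = (5.1629,-4.5248,0.0000)
J_ω[:, 1] = z_1
entry J[1][1] = -4.5248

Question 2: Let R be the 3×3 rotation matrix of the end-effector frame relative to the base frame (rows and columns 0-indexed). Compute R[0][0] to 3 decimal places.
-0.354

End-effector x-axis (col 0 of R) = (-0.3536,0.6124,-0.7071)
R[0][0] = -0.3536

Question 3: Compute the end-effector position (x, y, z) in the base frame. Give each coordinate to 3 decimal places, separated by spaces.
-1.061 -3.163 1.879

after link 1: o_1 = (3.4641, 2.0000, 0.0000)
after link 2: o_2 = (3.4641, -3.0000, 1.0000)
after link 3: o_3 = (3.4641, -3.0000, 4.0000)
after link 4: o_4 = (-1.0607, -3.1629, 1.8787)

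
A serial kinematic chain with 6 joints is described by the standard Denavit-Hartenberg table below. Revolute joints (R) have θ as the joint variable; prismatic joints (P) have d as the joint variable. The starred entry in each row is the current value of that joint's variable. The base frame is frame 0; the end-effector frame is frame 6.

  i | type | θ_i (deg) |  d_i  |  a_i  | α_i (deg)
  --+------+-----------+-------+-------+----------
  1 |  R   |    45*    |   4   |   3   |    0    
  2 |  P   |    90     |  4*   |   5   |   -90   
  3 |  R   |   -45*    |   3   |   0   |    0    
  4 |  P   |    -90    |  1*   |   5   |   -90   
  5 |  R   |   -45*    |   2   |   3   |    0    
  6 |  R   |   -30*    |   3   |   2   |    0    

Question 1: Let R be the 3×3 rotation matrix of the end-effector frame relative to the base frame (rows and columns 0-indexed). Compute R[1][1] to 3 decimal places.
-0.300

End-effector y-axis (col 1 of R) = (0.6660,-0.3000,0.6830)
R[1][1] = -0.3000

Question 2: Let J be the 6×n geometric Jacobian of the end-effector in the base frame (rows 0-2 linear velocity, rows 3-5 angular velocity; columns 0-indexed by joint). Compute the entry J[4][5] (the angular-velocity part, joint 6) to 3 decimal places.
0.500

axis z_5 = (-0.5000,0.5000,0.7071); lever o_n−o_5 = (-2.6072,-0.1248,2.4873)
cross product → J_v[:, 5] = (1.3320,-0.5999,1.3660)
J_ω[:, 5] = z_5
entry J[4][5] = 0.5000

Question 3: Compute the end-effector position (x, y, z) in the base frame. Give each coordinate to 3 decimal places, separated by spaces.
after link 1: o_1 = (2.1213, 2.1213, 4.0000)
after link 2: o_2 = (-1.4142, 5.6569, 8.0000)
after link 3: o_3 = (-3.5355, 3.5355, 8.0000)
after link 4: o_4 = (-1.7426, 0.3284, 11.5355)
after link 5: o_5 = (-3.1820, -1.2322, 14.4497)
after link 6: o_6 = (-5.7892, -1.3571, 16.9371)

-5.789 -1.357 16.937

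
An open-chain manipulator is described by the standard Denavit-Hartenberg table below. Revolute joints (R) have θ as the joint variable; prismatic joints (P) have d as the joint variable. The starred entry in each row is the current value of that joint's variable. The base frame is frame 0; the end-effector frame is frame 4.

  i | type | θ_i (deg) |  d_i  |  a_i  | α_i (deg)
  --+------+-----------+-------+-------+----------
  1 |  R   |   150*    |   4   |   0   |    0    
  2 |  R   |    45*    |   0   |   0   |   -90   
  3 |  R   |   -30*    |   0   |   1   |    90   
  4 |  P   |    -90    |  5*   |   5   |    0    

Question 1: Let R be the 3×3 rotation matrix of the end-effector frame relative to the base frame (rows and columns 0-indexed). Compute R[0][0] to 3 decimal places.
-0.259

End-effector x-axis (col 0 of R) = (-0.2588,0.9659,0.0000)
R[0][0] = -0.2588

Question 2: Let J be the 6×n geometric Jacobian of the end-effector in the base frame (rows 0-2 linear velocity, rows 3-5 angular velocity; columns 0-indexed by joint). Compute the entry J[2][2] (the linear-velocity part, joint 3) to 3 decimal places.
axis z_2 = (0.2588,-0.9659,0.0000); lever o_n−o_2 = (0.2842,5.2525,4.8301)
cross product → J_v[:, 2] = (-4.6655,-1.2501,1.6340)
J_ω[:, 2] = z_2
entry J[2][2] = 1.6340

1.634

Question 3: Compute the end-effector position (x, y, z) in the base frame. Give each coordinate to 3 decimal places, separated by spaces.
after link 1: o_1 = (0.0000, 0.0000, 4.0000)
after link 2: o_2 = (0.0000, 0.0000, 4.0000)
after link 3: o_3 = (-0.8365, -0.2241, 4.5000)
after link 4: o_4 = (0.2842, 5.2525, 8.8301)

0.284 5.253 8.830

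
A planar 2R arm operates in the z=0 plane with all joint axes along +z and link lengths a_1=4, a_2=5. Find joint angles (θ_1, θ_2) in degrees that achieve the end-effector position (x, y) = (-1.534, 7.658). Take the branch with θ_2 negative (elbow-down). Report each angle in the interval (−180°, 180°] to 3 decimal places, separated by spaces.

134.999 -60.003

cos θ_2 = (60.9981−4²−5²)/(2·4·5) = 0.5000; θ_2 = -60.0031° (elbow-down)
β = atan2(7.6580,-1.5340) = 101.3272°; ψ = atan2(-4.3303,6.4998) = -33.6723°
θ_1 = β − ψ = 134.9995°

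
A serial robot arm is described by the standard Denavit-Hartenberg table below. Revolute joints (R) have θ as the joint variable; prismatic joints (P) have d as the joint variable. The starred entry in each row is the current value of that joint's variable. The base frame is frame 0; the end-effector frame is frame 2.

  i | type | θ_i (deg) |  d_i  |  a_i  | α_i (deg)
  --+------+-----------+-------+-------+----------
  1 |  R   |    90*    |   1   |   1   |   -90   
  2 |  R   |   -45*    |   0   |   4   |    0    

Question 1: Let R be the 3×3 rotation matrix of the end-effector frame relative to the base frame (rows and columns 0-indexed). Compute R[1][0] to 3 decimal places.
End-effector x-axis (col 0 of R) = (0.0000,0.7071,0.7071)
R[1][0] = 0.7071

0.707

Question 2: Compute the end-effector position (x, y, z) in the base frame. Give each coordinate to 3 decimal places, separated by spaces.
after link 1: o_1 = (0.0000, 1.0000, 1.0000)
after link 2: o_2 = (0.0000, 3.8284, 3.8284)

0.000 3.828 3.828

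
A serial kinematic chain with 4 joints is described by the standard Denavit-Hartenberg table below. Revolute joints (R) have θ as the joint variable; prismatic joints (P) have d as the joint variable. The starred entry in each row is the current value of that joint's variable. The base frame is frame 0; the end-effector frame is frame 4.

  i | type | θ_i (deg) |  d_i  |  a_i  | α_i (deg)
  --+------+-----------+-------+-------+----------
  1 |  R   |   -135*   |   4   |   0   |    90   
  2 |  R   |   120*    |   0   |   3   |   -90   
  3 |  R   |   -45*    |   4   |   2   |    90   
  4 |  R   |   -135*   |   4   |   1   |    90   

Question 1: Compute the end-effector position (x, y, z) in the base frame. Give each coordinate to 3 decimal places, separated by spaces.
after link 1: o_1 = (0.0000, 0.0000, 4.0000)
after link 2: o_2 = (1.0607, 1.0607, 6.5981)
after link 3: o_3 = (3.0101, 5.0101, 5.8228)
after link 4: o_4 = (-0.2461, 5.0468, 3.2939)

-0.246 5.047 3.294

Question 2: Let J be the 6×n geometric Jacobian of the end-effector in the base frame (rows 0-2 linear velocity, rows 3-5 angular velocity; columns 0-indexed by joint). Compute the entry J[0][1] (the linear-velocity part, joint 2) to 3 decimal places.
axis z_1 = (-0.7071,0.7071,0.0000); lever o_n−o_1 = (-0.2461,5.0468,-0.7061)
cross product → J_v[:, 1] = (-0.4993,-0.4993,-3.3946)
J_ω[:, 1] = z_1
entry J[0][1] = -0.4993

-0.499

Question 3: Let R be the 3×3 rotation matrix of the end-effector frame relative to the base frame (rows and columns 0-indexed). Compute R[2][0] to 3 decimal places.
End-effector x-axis (col 0 of R) = (-0.2562,-0.9633,-0.0795)
R[2][0] = -0.0795

-0.079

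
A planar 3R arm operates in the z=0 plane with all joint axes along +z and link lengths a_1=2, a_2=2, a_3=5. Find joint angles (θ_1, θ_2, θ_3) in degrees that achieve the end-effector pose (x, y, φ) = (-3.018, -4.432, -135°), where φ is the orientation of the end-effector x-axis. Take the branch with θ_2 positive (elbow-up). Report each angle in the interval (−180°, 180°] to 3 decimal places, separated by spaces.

-135.004 150.004 -150.000

wrist centre = target − a_3·(cos φ, sin φ) = (0.5175, -0.8965)
cos θ_2 = (1.0715−2²−2²)/(2·2·2) = -0.8661; θ_2 = 150.0044° (elbow-up)
β = atan2(-0.8965,0.5175) = -60.0020°; ψ = atan2(0.9999,0.2679) = 75.0022°
θ_1 = β − ψ = -135.0041°
θ_3 = φ − θ_1 − θ_2 = -150.0002° (wrapped to (-180°,180°])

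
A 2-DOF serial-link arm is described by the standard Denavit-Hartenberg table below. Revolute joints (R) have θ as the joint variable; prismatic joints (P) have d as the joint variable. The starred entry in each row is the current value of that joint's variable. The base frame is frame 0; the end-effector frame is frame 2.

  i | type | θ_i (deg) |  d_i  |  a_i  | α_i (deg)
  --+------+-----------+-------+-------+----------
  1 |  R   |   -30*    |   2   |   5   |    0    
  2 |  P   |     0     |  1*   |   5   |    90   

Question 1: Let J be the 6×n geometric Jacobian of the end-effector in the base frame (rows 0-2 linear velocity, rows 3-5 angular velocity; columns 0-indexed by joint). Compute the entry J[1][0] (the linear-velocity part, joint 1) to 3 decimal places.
8.660

axis z_0 = ẑ; lever o_n−o_0 = (8.6603,-5.0000,3.0000)
cross product → J_v[:, 0] = (5.0000,8.6603,-0.0000)
J_ω[:, 0] = z_0
entry J[1][0] = 8.6603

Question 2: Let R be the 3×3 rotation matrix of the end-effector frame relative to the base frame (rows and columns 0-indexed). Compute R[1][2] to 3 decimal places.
-0.866

End-effector z-axis (col 2 of R) = (-0.5000,-0.8660,0.0000)
R[1][2] = -0.8660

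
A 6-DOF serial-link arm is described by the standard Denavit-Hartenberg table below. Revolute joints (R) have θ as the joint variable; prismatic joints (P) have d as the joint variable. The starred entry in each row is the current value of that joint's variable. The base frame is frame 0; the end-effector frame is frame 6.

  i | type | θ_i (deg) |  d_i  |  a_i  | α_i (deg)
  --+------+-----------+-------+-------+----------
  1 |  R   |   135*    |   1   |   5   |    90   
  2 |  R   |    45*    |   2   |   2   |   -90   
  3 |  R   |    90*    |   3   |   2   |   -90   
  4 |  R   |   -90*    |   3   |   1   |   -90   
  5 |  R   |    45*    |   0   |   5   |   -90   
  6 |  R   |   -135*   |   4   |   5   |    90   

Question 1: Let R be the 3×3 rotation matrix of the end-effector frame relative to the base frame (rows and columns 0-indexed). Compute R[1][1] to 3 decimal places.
End-effector y-axis (col 1 of R) = (-0.7071,0.7071,0.0000)
R[1][1] = 0.7071

0.707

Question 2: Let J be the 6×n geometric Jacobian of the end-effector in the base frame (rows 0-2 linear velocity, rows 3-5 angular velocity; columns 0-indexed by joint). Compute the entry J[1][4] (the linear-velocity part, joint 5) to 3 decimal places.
1.036

axis z_4 = (-0.7071,-0.7071,-0.0000); lever o_n−o_4 = (-5.3284,0.3284,1.4645)
cross product → J_v[:, 4] = (-1.0355,1.0355,-4.0000)
J_ω[:, 4] = z_4
entry J[1][4] = 1.0355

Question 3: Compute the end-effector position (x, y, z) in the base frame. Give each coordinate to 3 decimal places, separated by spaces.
after link 1: o_1 = (-3.5355, 3.5355, 1.0000)
after link 2: o_2 = (-3.1213, 5.9497, 2.4142)
after link 3: o_3 = (-3.0355, 3.0355, 4.5355)
after link 4: o_4 = (-1.0355, 1.0355, 3.1213)
after link 5: o_5 = (-1.0355, 1.0355, 8.1213)
after link 6: o_6 = (-6.3640, 1.3640, 4.5858)

-6.364 1.364 4.586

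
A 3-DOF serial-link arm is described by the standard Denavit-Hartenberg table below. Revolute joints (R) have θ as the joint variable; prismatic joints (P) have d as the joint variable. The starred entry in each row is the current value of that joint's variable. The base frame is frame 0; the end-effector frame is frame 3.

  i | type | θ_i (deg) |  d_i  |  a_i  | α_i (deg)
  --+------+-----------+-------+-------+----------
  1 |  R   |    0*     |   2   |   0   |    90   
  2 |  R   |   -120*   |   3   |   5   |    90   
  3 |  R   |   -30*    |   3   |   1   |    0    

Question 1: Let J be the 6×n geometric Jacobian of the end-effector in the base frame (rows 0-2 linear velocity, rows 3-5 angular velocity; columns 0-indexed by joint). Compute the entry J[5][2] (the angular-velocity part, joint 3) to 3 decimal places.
axis z_2 = (-0.8660,-0.0000,0.5000); lever o_n−o_2 = (-3.0311,0.5000,0.7500)
cross product → J_v[:, 2] = (-0.2500,-0.8660,-0.4330)
J_ω[:, 2] = z_2
entry J[5][2] = 0.5000

0.500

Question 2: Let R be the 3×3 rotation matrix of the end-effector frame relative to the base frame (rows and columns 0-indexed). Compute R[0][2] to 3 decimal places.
-0.866

End-effector z-axis (col 2 of R) = (-0.8660,-0.0000,0.5000)
R[0][2] = -0.8660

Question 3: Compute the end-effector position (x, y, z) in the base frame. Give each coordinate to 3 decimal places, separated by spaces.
after link 1: o_1 = (0.0000, 0.0000, 2.0000)
after link 2: o_2 = (-2.5000, -3.0000, -2.3301)
after link 3: o_3 = (-5.5311, -2.5000, -1.5801)

-5.531 -2.500 -1.580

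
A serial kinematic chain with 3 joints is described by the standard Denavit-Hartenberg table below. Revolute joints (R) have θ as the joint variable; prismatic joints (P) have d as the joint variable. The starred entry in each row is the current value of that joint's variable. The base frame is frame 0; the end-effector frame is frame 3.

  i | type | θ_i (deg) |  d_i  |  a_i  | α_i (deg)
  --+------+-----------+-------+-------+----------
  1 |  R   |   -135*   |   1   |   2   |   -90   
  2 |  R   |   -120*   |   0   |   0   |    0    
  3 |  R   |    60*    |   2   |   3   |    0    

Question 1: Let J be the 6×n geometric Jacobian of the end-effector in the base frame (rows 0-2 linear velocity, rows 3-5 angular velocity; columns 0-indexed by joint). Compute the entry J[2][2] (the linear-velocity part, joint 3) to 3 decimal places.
axis z_2 = (0.7071,-0.7071,0.0000); lever o_n−o_2 = (0.3536,-2.4749,2.5981)
cross product → J_v[:, 2] = (-1.8371,-1.8371,-1.5000)
J_ω[:, 2] = z_2
entry J[2][2] = -1.5000

-1.500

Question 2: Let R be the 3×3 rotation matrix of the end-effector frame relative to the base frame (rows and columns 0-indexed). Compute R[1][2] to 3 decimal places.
End-effector z-axis (col 2 of R) = (0.7071,-0.7071,0.0000)
R[1][2] = -0.7071

-0.707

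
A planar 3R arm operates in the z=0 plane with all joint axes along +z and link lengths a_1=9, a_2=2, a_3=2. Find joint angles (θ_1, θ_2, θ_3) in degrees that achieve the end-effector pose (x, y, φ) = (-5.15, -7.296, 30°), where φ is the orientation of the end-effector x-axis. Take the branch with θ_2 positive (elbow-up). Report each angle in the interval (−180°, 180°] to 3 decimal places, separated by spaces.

-134.996 29.970 135.026

wrist centre = target − a_3·(cos φ, sin φ) = (-6.8821, -8.2960)
cos θ_2 = (116.1862−9²−2²)/(2·9·2) = 0.8663; θ_2 = 29.9703° (elbow-up)
β = atan2(-8.2960,-6.8821) = -129.6778°; ψ = atan2(0.9991,10.7326) = 5.3184°
θ_1 = β − ψ = -134.9962°
θ_3 = φ − θ_1 − θ_2 = 135.0259° (wrapped to (-180°,180°])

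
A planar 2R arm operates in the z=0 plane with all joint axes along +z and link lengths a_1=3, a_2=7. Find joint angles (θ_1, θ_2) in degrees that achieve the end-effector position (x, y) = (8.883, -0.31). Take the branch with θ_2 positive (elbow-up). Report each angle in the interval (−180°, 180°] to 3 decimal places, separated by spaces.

cos θ_2 = (79.0038−3²−7²)/(2·3·7) = 0.5001; θ_2 = 59.9940° (elbow-up)
β = atan2(-0.3100,8.8830) = -1.9987°; ψ = atan2(6.0618,6.5006) = 42.9994°
θ_1 = β − ψ = -44.9981°

-44.998 59.994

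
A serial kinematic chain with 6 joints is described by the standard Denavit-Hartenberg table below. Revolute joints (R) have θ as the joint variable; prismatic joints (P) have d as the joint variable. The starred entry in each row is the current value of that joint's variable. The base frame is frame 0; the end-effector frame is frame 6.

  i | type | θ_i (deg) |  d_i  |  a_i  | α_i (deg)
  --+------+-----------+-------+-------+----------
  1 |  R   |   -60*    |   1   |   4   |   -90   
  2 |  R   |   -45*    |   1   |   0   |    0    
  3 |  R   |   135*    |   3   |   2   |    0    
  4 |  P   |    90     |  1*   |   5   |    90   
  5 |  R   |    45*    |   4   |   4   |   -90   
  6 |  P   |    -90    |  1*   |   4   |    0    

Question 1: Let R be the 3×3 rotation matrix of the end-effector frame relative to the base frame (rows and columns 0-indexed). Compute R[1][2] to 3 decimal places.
-0.259

End-effector z-axis (col 2 of R) = (0.9659,-0.2588,0.0000)
R[1][2] = -0.2588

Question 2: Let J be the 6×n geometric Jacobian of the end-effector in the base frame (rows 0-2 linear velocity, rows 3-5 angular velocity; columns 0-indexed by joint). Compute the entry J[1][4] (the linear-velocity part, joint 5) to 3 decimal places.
-2.001

axis z_4 = (0.0000,-0.0000,-1.0000); lever o_n−o_4 = (2.0012,3.6049,-8.0000)
cross product → J_v[:, 4] = (3.6049,-2.0012,0.0000)
J_ω[:, 4] = z_4
entry J[1][4] = -2.0012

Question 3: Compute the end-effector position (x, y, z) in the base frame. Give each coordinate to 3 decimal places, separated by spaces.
after link 1: o_1 = (2.0000, -3.4641, 1.0000)
after link 2: o_2 = (2.8660, -2.9641, 1.0000)
after link 3: o_3 = (5.4641, -1.4641, -1.0000)
after link 4: o_4 = (3.8301, 3.3660, -1.0000)
after link 5: o_5 = (4.8654, 7.2297, -5.0000)
after link 6: o_6 = (5.8313, 6.9709, -9.0000)

5.831 6.971 -9.000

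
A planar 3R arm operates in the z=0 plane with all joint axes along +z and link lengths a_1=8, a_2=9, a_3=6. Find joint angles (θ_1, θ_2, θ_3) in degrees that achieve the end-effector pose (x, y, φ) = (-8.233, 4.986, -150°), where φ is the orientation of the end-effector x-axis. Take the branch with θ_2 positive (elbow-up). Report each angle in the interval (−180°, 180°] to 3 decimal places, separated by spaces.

45.002 120.001 44.997

wrist centre = target − a_3·(cos φ, sin φ) = (-3.0368, 7.9860)
cos θ_2 = (72.9986−8²−9²)/(2·8·9) = -0.5000; θ_2 = 120.0006° (elbow-up)
β = atan2(7.9860,-3.0368) = 110.8204°; ψ = atan2(7.7942,3.4999) = 65.8179°
θ_1 = β − ψ = 45.0025°
θ_3 = φ − θ_1 − θ_2 = 44.9969° (wrapped to (-180°,180°])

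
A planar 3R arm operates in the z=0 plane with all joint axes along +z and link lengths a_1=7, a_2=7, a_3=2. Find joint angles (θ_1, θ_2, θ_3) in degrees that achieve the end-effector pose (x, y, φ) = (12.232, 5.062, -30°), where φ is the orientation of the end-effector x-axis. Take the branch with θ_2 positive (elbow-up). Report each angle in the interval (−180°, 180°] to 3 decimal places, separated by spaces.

wrist centre = target − a_3·(cos φ, sin φ) = (10.4999, 6.0620)
cos θ_2 = (146.9968−7²−7²)/(2·7·7) = 0.5000; θ_2 = 60.0022° (elbow-up)
β = atan2(6.0620,10.4999) = 29.9994°; ψ = atan2(6.0623,10.4998) = 30.0011°
θ_1 = β − ψ = -0.0017°
θ_3 = φ − θ_1 − θ_2 = -90.0005° (wrapped to (-180°,180°])

-0.002 60.002 -90.000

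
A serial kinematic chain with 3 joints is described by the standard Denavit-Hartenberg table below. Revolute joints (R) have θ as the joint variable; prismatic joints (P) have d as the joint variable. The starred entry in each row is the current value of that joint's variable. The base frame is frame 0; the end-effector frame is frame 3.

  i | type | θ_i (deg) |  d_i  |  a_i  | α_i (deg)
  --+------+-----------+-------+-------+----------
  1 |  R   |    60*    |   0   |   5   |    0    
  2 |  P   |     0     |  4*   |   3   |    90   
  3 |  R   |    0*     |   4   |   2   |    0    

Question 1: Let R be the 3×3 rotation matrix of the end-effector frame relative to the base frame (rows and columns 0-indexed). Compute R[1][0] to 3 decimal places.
0.866

End-effector x-axis (col 0 of R) = (0.5000,0.8660,0.0000)
R[1][0] = 0.8660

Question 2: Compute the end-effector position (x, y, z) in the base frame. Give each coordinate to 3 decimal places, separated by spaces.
after link 1: o_1 = (2.5000, 4.3301, 0.0000)
after link 2: o_2 = (4.0000, 6.9282, 4.0000)
after link 3: o_3 = (8.4641, 6.6603, 4.0000)

8.464 6.660 4.000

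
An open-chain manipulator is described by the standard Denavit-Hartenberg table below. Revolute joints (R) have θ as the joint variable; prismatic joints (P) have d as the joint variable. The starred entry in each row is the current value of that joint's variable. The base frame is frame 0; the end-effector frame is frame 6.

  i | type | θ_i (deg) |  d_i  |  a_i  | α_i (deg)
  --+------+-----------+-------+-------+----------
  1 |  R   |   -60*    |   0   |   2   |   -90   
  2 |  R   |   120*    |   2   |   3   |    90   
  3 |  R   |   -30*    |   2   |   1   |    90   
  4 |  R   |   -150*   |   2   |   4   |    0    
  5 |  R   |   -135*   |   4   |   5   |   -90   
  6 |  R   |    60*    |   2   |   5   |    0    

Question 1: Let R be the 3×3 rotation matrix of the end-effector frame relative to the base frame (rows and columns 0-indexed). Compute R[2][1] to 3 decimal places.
End-effector y-axis (col 1 of R) = (0.0959,0.9241,0.3699)
R[2][1] = 0.3699

0.370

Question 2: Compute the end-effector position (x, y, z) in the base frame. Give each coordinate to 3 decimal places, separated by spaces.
5.894 -6.646 -3.915

after link 1: o_1 = (1.0000, -1.7321, 0.0000)
after link 2: o_2 = (1.9821, 0.5670, -2.5981)
after link 3: o_3 = (2.1986, -0.8080, -4.3481)
after link 4: o_4 = (2.3325, -1.0401, 0.1160)
after link 5: o_5 = (1.0833, -7.0986, -1.5373)
after link 6: o_6 = (5.8939, -6.6460, -3.9149)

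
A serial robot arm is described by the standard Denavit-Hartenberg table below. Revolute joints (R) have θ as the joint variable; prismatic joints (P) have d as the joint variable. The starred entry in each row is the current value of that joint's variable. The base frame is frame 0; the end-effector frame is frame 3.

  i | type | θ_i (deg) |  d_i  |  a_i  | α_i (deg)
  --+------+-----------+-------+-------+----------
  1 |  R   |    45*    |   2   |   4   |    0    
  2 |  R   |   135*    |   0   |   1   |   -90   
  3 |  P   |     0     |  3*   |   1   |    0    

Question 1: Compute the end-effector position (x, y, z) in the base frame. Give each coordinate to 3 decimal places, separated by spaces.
0.828 -0.172 2.000

after link 1: o_1 = (2.8284, 2.8284, 2.0000)
after link 2: o_2 = (1.8284, 2.8284, 2.0000)
after link 3: o_3 = (0.8284, -0.1716, 2.0000)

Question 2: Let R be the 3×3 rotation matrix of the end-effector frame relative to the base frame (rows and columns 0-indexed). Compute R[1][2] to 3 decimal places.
End-effector z-axis (col 2 of R) = (-0.0000,-1.0000,0.0000)
R[1][2] = -1.0000

-1.000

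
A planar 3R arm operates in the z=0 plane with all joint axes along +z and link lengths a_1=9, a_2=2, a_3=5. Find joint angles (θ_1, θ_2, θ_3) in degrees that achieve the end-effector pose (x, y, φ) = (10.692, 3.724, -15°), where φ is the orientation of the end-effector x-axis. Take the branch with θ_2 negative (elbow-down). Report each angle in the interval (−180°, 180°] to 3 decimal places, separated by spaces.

wrist centre = target − a_3·(cos φ, sin φ) = (5.8624, 5.0181)
cos θ_2 = (59.5487−9²−2²)/(2·9·2) = -0.7070; θ_2 = -134.9898° (elbow-down)
β = atan2(5.0181,5.8624) = 40.5630°; ψ = atan2(-1.4145,7.5860) = -10.5619°
θ_1 = β − ψ = 51.1249°
θ_3 = φ − θ_1 − θ_2 = 68.8650° (wrapped to (-180°,180°])

51.125 -134.990 68.865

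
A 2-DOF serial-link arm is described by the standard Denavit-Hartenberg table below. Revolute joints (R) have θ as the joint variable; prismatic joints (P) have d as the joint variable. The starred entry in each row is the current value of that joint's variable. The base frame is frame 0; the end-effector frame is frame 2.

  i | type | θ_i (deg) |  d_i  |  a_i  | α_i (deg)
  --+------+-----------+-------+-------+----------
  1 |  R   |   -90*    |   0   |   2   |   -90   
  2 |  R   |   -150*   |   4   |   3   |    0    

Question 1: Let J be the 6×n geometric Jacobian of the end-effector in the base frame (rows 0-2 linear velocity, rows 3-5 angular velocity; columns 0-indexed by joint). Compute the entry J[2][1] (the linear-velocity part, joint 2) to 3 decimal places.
axis z_1 = (1.0000,0.0000,0.0000); lever o_n−o_1 = (4.0000,2.5981,1.5000)
cross product → J_v[:, 1] = (-0.0000,-1.5000,2.5981)
J_ω[:, 1] = z_1
entry J[2][1] = 2.5981

2.598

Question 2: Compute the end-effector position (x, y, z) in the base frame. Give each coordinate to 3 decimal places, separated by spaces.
4.000 0.598 1.500

after link 1: o_1 = (0.0000, -2.0000, 0.0000)
after link 2: o_2 = (4.0000, 0.5981, 1.5000)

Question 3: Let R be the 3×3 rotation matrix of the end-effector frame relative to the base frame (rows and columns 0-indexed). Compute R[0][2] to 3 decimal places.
1.000

End-effector z-axis (col 2 of R) = (1.0000,0.0000,0.0000)
R[0][2] = 1.0000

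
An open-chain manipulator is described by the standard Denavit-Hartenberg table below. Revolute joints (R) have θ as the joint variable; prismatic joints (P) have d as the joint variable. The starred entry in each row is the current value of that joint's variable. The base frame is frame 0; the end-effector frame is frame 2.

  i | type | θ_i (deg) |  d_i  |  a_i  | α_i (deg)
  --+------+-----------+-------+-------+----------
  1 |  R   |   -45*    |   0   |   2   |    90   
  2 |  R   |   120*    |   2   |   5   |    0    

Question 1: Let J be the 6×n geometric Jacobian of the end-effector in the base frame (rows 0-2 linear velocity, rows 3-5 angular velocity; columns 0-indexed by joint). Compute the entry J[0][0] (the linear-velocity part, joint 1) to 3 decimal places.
axis z_0 = ẑ; lever o_n−o_0 = (-1.7678,-1.0607,4.3301)
cross product → J_v[:, 0] = (1.0607,-1.7678,0.0000)
J_ω[:, 0] = z_0
entry J[0][0] = 1.0607

1.061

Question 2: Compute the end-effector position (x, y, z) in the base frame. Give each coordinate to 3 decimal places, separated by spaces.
-1.768 -1.061 4.330

after link 1: o_1 = (1.4142, -1.4142, 0.0000)
after link 2: o_2 = (-1.7678, -1.0607, 4.3301)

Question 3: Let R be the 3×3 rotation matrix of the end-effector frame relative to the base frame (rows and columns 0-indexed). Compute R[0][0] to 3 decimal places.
End-effector x-axis (col 0 of R) = (-0.3536,0.3536,0.8660)
R[0][0] = -0.3536

-0.354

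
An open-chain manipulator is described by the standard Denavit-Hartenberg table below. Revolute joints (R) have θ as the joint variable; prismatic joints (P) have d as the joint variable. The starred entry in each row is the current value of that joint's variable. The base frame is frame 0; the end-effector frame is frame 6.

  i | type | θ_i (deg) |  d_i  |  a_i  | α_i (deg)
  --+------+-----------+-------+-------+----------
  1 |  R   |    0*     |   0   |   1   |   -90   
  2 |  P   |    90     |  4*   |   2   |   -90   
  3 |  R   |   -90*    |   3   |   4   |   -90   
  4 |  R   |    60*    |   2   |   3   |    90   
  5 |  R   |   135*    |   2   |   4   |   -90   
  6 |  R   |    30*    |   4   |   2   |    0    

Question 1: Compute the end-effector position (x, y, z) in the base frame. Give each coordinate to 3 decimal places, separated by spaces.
-5.862 6.925 -5.225

after link 1: o_1 = (1.0000, 0.0000, 0.0000)
after link 2: o_2 = (1.0000, 4.0000, -2.0000)
after link 3: o_3 = (-2.0000, 8.0000, -2.0000)
after link 4: o_4 = (0.5981, 9.5000, -4.0000)
after link 5: o_5 = (-2.8514, 9.8178, -6.8284)
after link 6: o_6 = (-5.8616, 6.9252, -5.2247)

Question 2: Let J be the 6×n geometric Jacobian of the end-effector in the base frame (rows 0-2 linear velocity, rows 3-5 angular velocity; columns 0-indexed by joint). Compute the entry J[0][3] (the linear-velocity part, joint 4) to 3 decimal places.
-1.075

axis z_3 = (-0.0000,0.0000,-1.0000); lever o_n−o_3 = (-3.8616,-1.0748,-3.2247)
cross product → J_v[:, 3] = (-1.0748,3.8616,0.0000)
J_ω[:, 3] = z_3
entry J[0][3] = -1.0748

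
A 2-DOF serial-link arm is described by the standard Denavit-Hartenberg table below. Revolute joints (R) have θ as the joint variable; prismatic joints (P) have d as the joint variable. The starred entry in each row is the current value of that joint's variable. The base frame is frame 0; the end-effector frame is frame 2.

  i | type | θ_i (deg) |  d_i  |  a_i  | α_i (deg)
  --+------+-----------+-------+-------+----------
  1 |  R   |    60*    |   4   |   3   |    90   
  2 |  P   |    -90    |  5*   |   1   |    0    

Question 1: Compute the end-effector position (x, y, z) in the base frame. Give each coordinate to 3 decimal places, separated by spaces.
after link 1: o_1 = (1.5000, 2.5981, 4.0000)
after link 2: o_2 = (5.8301, 0.0981, 3.0000)

5.830 0.098 3.000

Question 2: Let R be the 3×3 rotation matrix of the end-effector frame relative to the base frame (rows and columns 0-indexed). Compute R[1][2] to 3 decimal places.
-0.500

End-effector z-axis (col 2 of R) = (0.8660,-0.5000,0.0000)
R[1][2] = -0.5000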